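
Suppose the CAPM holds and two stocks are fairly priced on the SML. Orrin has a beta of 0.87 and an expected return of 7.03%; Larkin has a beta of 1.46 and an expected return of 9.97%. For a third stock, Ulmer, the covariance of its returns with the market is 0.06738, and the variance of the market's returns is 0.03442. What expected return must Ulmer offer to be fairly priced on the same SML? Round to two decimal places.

12.45%

MRP = (9.97% − 7.03%) / (1.46 − 0.87) = 4.9831%
R_f = 7.03% − 0.87 × 4.9831% = 2.6947%
β_Ulmer = Cov / Var(R_m) = 0.06738 / 0.03442 = 1.9576
E(R_Ulmer) = R_f + β × MRP = 2.6947% + 1.9576 × 4.9831% = 12.45%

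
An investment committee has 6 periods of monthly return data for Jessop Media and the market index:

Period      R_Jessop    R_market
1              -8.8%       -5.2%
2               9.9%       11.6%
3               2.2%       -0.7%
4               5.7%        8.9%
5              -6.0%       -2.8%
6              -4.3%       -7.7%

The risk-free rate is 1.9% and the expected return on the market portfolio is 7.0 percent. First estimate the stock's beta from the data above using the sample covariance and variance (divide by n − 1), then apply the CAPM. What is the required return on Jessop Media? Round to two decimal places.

Mean R_i = (-8.8 + 9.9 + 2.2 + 5.7 − 6.0 − 4.3) / 6 = -0.2167%
Mean R_m = (-5.2 + 11.6 − 0.7 + 8.9 − 2.8 − 7.7) / 6 = 0.6833%
Σ(R_i − R̄_i)(R_m − R̄_m) = 260.5883  ⇒  Cov = 260.5883 / 5 = 52.1177
Σ(R_m − R̄_m)² = 305.6283  ⇒  Var(R_m) = 305.6283 / 5 = 61.1257
β = Cov / Var(R_m) = 52.1177 / 61.1257 = 0.8526
MRP = 7.0% − 1.9% = 5.10%
E(R) = R_f + β × MRP = 1.9% + 0.8526 × 5.1% = 6.25%

6.25%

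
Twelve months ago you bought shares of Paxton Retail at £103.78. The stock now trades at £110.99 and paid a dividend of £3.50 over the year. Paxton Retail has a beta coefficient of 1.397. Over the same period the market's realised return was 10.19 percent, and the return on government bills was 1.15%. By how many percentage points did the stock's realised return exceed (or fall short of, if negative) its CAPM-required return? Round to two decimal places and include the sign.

-3.46%

Realised HPR = (P1 + D1 − P0) / P0 = (110.99 + 3.50 − 103.78) / 103.78 = 10.71 / 103.78 = 10.3199%
MRP = 10.19% − 1.15% = 9.04%
CAPM required = R_f + β·MRP = 1.15% + 1.397 × 9.04% = 13.77888%
α = realised − required = 10.3199% − 13.77888% = -3.46%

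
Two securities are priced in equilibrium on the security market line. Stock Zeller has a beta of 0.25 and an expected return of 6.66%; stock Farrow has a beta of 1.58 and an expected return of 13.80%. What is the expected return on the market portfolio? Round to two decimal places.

Both satisfy E(R) = R_f + β·MRP, so the slope of the SML is
MRP = (13.80% − 6.66%) / (1.58 − 0.25) = 7.14% / 1.33 = 5.3684%
R_f = E(R_Zeller) − β_Zeller·MRP = 6.66% − 0.25 × 5.3684% = 5.3179%
E(R_m) = R_f + MRP = 5.3179% + 5.3684% = 10.69%

10.69%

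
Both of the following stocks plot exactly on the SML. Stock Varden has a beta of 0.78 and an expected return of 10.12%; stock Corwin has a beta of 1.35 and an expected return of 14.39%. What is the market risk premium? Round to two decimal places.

7.49%

Both satisfy E(R) = R_f + β·MRP, so the slope of the SML is
MRP = (14.39% − 10.12%) / (1.35 − 0.78) = 4.27% / 0.57 = 7.4912%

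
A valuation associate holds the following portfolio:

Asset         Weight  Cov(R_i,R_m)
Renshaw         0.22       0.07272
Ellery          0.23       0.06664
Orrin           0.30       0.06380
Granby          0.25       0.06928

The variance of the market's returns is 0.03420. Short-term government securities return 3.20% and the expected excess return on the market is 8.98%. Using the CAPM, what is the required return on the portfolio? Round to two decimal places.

21.00%

β_Renshaw = 0.07272 / 0.03420 = 2.1263
β_Ellery = 0.06664 / 0.03420 = 1.9485
β_Orrin = 0.06380 / 0.03420 = 1.8655
β_Granby = 0.06928 / 0.03420 = 2.0257
β_P = Σ w_i β_i = 0.22×2.1263 + 0.23×1.9485 + 0.30×1.8655 + 0.25×2.0257 = 1.9820
E(R_P) = R_f + β_P × MRP = 3.20% + 1.9820 × 8.98% = 21.00%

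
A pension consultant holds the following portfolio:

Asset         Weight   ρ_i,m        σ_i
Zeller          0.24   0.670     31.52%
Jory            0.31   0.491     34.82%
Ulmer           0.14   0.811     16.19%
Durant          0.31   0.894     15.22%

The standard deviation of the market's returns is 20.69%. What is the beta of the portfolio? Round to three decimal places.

β_Zeller = 0.670 × 31.52% / 20.69% = 1.0207
β_Jory = 0.491 × 34.82% / 20.69% = 0.8263
β_Ulmer = 0.811 × 16.19% / 20.69% = 0.6346
β_Durant = 0.894 × 15.22% / 20.69% = 0.6576
β_P = Σ w_i β_i = 0.24×1.0207 + 0.31×0.8263 + 0.14×0.6346 + 0.31×0.6576 = 0.7938

0.794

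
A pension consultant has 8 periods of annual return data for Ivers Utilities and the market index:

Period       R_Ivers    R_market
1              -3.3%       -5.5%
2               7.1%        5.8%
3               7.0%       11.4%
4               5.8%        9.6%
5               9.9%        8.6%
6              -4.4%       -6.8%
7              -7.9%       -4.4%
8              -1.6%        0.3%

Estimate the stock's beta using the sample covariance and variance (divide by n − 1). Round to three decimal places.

0.826

Mean R_i = (-3.3 + 7.1 + 7.0 + 5.8 + 9.9 − 4.4 − 7.9 − 1.6) / 8 = 1.5750%
Mean R_m = (-5.5 + 5.8 + 11.4 + 9.6 + 8.6 − 6.8 − 4.4 + 0.3) / 8 = 2.3750%
Σ(R_i − R̄_i)(R_m − R̄_m) = 314.2250  ⇒  Cov = 314.2250 / 7 = 44.8893
Σ(R_m − R̄_m)² = 380.5350  ⇒  Var(R_m) = 380.5350 / 7 = 54.3621
β = Cov / Var(R_m) = 44.8893 / 54.3621 = 0.8257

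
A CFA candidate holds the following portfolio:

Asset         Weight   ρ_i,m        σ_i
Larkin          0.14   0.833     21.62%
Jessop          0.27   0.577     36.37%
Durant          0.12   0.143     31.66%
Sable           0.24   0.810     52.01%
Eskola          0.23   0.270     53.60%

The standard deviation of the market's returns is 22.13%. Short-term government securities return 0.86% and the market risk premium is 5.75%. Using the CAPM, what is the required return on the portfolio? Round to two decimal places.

β_Larkin = 0.833 × 21.62% / 22.13% = 0.8138
β_Jessop = 0.577 × 36.37% / 22.13% = 0.9483
β_Durant = 0.143 × 31.66% / 22.13% = 0.2046
β_Sable = 0.810 × 52.01% / 22.13% = 1.9037
β_Eskola = 0.270 × 53.60% / 22.13% = 0.6540
β_P = Σ w_i β_i = 0.14×0.8138 + 0.27×0.9483 + 0.12×0.2046 + 0.24×1.9037 + 0.23×0.6540 = 1.0018
E(R_P) = R_f + β_P × MRP = 0.86% + 1.0018 × 5.75% = 6.62%

6.62%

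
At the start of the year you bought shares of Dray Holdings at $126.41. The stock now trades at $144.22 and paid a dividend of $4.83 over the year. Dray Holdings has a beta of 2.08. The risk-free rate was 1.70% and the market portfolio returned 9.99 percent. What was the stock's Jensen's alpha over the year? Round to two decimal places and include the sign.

Realised HPR = (P1 + D1 − P0) / P0 = (144.22 + 4.83 − 126.41) / 126.41 = 22.64 / 126.41 = 17.9100%
MRP = 9.99% − 1.70% = 8.29%
CAPM required = R_f + β·MRP = 1.70% + 2.08 × 8.29% = 18.9432%
α = realised − required = 17.9100% − 18.9432% = -1.03%

-1.03%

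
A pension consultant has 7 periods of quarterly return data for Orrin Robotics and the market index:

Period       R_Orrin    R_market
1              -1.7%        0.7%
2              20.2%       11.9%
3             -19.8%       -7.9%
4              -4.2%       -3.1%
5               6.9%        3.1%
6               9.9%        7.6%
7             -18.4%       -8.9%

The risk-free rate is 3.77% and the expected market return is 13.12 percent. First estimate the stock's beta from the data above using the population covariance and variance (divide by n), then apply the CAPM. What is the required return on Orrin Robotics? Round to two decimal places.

Mean R_i = (-1.7 + 20.2 − 19.8 − 4.2 + 6.9 + 9.9 − 18.4) / 7 = -1.0143%
Mean R_m = (0.7 + 11.9 − 7.9 − 3.1 + 3.1 + 7.6 − 8.9) / 7 = 0.4857%
Σ(R_i − R̄_i)(R_m − R̄_m) = 672.4686  ⇒  Cov = 672.4686 / 7 = 96.0669
Σ(R_m − R̄_m)² = 359.0486  ⇒  Var(R_m) = 359.0486 / 7 = 51.2927
β = Cov / Var(R_m) = 96.0669 / 51.2927 = 1.8729
MRP = 13.12% − 3.77% = 9.35%
E(R) = R_f + β × MRP = 3.77% + 1.8729 × 9.35% = 21.28%

21.28%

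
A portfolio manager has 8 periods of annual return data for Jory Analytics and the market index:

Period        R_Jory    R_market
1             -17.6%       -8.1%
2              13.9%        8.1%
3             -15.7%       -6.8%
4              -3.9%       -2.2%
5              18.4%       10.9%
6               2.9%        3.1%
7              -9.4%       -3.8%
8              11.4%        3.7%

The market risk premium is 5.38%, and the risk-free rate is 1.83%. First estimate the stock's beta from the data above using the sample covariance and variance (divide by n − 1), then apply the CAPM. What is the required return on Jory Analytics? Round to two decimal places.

12.37%

Mean R_i = (-17.6 + 13.9 − 15.7 − 3.9 + 18.4 + 2.9 − 9.4 + 11.4) / 8 = 0.0000%
Mean R_m = (-8.1 + 8.1 − 6.8 − 2.2 + 10.9 + 3.1 − 3.8 + 3.7) / 8 = 0.6125%
Σ(R_i − R̄_i)(R_m − R̄_m) = 657.9400  ⇒  Cov = 657.9400 / 7 = 93.9914
Σ(R_m − R̄_m)² = 335.8488  ⇒  Var(R_m) = 335.8488 / 7 = 47.9784
β = Cov / Var(R_m) = 93.9914 / 47.9784 = 1.9590
E(R) = R_f + β × MRP = 1.83% + 1.9590 × 5.38% = 12.37%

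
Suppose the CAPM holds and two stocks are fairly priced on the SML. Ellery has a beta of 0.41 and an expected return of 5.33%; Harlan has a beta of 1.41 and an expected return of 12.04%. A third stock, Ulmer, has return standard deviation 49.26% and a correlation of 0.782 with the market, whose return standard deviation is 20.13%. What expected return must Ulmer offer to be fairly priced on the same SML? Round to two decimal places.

15.42%

MRP = (12.04% − 5.33%) / (1.41 − 0.41) = 6.7100%
R_f = 5.33% − 0.41 × 6.7100% = 2.5789%
β_Ulmer = ρ·σ_i/σ_m = 0.782 × 49.26 / 20.13 = 1.9136
E(R_Ulmer) = R_f + β × MRP = 2.5789% + 1.9136 × 6.7100% = 15.42%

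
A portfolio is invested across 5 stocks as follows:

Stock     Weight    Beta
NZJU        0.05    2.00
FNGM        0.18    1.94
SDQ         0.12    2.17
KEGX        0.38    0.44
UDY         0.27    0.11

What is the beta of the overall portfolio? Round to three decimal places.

0.907

β_P = Σ w_i β_i = 0.05×2.00 + 0.18×1.94 + 0.12×2.17 + 0.38×0.44 + 0.27×0.11 = 0.9065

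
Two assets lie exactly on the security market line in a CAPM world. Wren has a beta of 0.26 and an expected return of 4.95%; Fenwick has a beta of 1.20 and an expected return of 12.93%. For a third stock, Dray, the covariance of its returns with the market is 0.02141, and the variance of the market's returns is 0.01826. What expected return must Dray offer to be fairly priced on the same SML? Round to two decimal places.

12.70%

MRP = (12.93% − 4.95%) / (1.20 − 0.26) = 8.4894%
R_f = 4.95% − 0.26 × 8.4894% = 2.7428%
β_Dray = Cov / Var(R_m) = 0.02141 / 0.01826 = 1.1725
E(R_Dray) = R_f + β × MRP = 2.7428% + 1.1725 × 8.4894% = 12.70%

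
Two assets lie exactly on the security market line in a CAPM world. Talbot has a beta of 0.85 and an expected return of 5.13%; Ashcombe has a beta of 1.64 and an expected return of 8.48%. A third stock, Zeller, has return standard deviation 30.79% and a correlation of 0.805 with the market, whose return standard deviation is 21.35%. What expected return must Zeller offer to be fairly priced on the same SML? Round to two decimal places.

MRP = (8.48% − 5.13%) / (1.64 − 0.85) = 4.2405%
R_f = 5.13% − 0.85 × 4.2405% = 1.5256%
β_Zeller = ρ·σ_i/σ_m = 0.805 × 30.79 / 21.35 = 1.1609
E(R_Zeller) = R_f + β × MRP = 1.5256% + 1.1609 × 4.2405% = 6.45%

6.45%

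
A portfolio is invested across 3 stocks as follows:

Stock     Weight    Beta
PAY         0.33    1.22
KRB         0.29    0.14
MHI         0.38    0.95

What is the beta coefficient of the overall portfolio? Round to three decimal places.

0.804

β_P = Σ w_i β_i = 0.33×1.22 + 0.29×0.14 + 0.38×0.95 = 0.8042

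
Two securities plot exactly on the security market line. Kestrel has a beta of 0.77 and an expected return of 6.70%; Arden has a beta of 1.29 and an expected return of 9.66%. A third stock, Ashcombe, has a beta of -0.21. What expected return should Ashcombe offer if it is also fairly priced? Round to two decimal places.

MRP (SML slope) = (9.66% − 6.70%) / (1.29 − 0.77) = 2.96% / 0.52 = 5.6923%
R_f (intercept) = 6.70% − 0.77 × 5.6923% = 2.3169%
E(R_Ashcombe) = R_f + β × MRP = 2.3169% + -0.21 × 5.6923% = 1.12%

1.12%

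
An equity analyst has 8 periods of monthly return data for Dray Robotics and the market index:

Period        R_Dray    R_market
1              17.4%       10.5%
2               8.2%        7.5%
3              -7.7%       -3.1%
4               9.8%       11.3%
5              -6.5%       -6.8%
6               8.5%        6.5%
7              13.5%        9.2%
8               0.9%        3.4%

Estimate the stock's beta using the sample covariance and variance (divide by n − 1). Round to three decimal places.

1.297

Mean R_i = (17.4 + 8.2 − 7.7 + 9.8 − 6.5 + 8.5 + 13.5 + 0.9) / 8 = 5.5125%
Mean R_m = (10.5 + 7.5 − 3.1 + 11.3 − 6.8 + 6.5 + 9.2 + 3.4) / 8 = 4.8125%
Σ(R_i − R̄_i)(R_m − R̄_m) = 393.2888  ⇒  Cov = 393.2888 / 7 = 56.1841
Σ(R_m − R̄_m)² = 303.2088  ⇒  Var(R_m) = 303.2088 / 7 = 43.3155
β = Cov / Var(R_m) = 56.1841 / 43.3155 = 1.2971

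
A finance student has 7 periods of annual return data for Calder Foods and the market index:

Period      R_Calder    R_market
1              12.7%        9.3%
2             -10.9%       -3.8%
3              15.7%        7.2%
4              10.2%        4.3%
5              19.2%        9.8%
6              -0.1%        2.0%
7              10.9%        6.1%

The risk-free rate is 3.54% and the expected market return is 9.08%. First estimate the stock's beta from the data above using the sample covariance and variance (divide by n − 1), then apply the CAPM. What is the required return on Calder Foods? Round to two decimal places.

Mean R_i = (12.7 − 10.9 + 15.7 + 10.2 + 19.2 − 0.1 + 10.9) / 7 = 8.2429%
Mean R_m = (9.3 − 3.8 + 7.2 + 4.3 + 9.8 + 2.0 + 6.1) / 7 = 4.9857%
Σ(R_i − R̄_i)(R_m − R̄_m) = 283.2043  ⇒  Cov = 283.2043 / 6 = 47.2007
Σ(R_m − R̄_m)² = 134.5086  ⇒  Var(R_m) = 134.5086 / 6 = 22.4181
β = Cov / Var(R_m) = 47.2007 / 22.4181 = 2.1055
MRP = 9.08% − 3.54% = 5.54%
E(R) = R_f + β × MRP = 3.54% + 2.1055 × 5.54% = 15.20%

15.20%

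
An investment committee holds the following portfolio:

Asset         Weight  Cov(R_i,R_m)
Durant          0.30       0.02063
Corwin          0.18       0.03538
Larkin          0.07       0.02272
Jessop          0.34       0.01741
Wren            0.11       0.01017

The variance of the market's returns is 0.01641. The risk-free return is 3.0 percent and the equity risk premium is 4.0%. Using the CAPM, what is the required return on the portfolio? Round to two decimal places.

8.16%

β_Durant = 0.02063 / 0.01641 = 1.2572
β_Corwin = 0.03538 / 0.01641 = 2.1560
β_Larkin = 0.02272 / 0.01641 = 1.3845
β_Jessop = 0.01741 / 0.01641 = 1.0609
β_Wren = 0.01017 / 0.01641 = 0.6197
β_P = Σ w_i β_i = 0.30×1.2572 + 0.18×2.1560 + 0.07×1.3845 + 0.34×1.0609 + 0.11×0.6197 = 1.2910
E(R_P) = R_f + β_P × MRP = 3.0% + 1.2910 × 4.0% = 8.16%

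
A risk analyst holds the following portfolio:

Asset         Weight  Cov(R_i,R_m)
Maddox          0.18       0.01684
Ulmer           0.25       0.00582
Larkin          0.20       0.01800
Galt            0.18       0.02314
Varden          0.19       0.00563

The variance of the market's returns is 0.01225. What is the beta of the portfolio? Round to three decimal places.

β_Maddox = 0.01684 / 0.01225 = 1.3747
β_Ulmer = 0.00582 / 0.01225 = 0.4751
β_Larkin = 0.01800 / 0.01225 = 1.4694
β_Galt = 0.02314 / 0.01225 = 1.8890
β_Varden = 0.00563 / 0.01225 = 0.4596
β_P = Σ w_i β_i = 0.18×1.3747 + 0.25×0.4751 + 0.20×1.4694 + 0.18×1.8890 + 0.19×0.4596 = 1.0874

1.087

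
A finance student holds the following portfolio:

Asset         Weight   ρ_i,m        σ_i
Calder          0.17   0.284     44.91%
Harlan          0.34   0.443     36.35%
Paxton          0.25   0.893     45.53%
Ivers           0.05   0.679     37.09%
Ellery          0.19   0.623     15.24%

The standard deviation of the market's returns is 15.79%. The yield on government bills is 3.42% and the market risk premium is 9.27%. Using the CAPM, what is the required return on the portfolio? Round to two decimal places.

15.67%

β_Calder = 0.284 × 44.91% / 15.79% = 0.8078
β_Harlan = 0.443 × 36.35% / 15.79% = 1.0198
β_Paxton = 0.893 × 45.53% / 15.79% = 2.5749
β_Ivers = 0.679 × 37.09% / 15.79% = 1.5949
β_Ellery = 0.623 × 15.24% / 15.79% = 0.6013
β_P = Σ w_i β_i = 0.17×0.8078 + 0.34×1.0198 + 0.25×2.5749 + 0.05×1.5949 + 0.19×0.6013 = 1.3218
E(R_P) = R_f + β_P × MRP = 3.42% + 1.3218 × 9.27% = 15.67%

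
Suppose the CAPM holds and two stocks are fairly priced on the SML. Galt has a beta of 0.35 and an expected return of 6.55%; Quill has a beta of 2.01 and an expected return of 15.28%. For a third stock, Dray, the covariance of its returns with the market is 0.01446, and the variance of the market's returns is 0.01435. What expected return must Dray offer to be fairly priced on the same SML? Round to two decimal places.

10.01%

MRP = (15.28% − 6.55%) / (2.01 − 0.35) = 5.2590%
R_f = 6.55% − 0.35 × 5.2590% = 4.7094%
β_Dray = Cov / Var(R_m) = 0.01446 / 0.01435 = 1.0077
E(R_Dray) = R_f + β × MRP = 4.7094% + 1.0077 × 5.2590% = 10.01%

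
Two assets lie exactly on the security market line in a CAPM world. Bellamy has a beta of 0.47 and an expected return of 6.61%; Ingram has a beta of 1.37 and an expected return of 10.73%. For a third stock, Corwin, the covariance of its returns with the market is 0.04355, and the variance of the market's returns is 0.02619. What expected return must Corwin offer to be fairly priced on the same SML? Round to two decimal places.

12.07%

MRP = (10.73% − 6.61%) / (1.37 − 0.47) = 4.5778%
R_f = 6.61% − 0.47 × 4.5778% = 4.4584%
β_Corwin = Cov / Var(R_m) = 0.04355 / 0.02619 = 1.6628
E(R_Corwin) = R_f + β × MRP = 4.4584% + 1.6628 × 4.5778% = 12.07%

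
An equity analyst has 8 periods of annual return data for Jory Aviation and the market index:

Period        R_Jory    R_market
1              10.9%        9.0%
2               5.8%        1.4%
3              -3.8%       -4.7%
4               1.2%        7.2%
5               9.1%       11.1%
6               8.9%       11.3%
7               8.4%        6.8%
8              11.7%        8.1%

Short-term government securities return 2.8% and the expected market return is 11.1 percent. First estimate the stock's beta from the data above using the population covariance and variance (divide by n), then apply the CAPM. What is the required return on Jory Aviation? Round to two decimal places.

9.23%

Mean R_i = (10.9 + 5.8 − 3.8 + 1.2 + 9.1 + 8.9 + 8.4 + 11.7) / 8 = 6.5250%
Mean R_m = (9.0 + 1.4 − 4.7 + 7.2 + 11.1 + 11.3 + 6.8 + 8.1) / 8 = 6.2750%
Σ(R_i − R̄_i)(R_m − R̄_m) = 158.6350  ⇒  Cov = 158.6350 / 8 = 19.8294
Σ(R_m − R̄_m)² = 204.6350  ⇒  Var(R_m) = 204.6350 / 8 = 25.5794
β = Cov / Var(R_m) = 19.8294 / 25.5794 = 0.7752
MRP = 11.1% − 2.8% = 8.30%
E(R) = R_f + β × MRP = 2.8% + 0.7752 × 8.3% = 9.23%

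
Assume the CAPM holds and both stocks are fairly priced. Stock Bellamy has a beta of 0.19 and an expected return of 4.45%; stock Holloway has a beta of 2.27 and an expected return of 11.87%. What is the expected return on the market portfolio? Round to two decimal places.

7.34%

Both satisfy E(R) = R_f + β·MRP, so the slope of the SML is
MRP = (11.87% − 4.45%) / (2.27 − 0.19) = 7.42% / 2.08 = 3.5673%
R_f = E(R_Bellamy) − β_Bellamy·MRP = 4.45% − 0.19 × 3.5673% = 3.7722%
E(R_m) = R_f + MRP = 3.7722% + 3.5673% = 7.34%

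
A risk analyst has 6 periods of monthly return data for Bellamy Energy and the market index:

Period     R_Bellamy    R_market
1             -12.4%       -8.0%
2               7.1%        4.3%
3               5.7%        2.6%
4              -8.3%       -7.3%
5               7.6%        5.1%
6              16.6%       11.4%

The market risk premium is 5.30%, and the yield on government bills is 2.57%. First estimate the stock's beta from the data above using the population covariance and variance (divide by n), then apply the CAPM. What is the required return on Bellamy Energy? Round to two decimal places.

Mean R_i = (-12.4 + 7.1 + 5.7 − 8.3 + 7.6 + 16.6) / 6 = 2.7167%
Mean R_m = (-8.0 + 4.3 + 2.6 − 7.3 + 5.1 + 11.4) / 6 = 1.3500%
Σ(R_i − R̄_i)(R_m − R̄_m) = 411.1350  ⇒  Cov = 411.1350 / 6 = 68.5225
Σ(R_m − R̄_m)² = 287.5750  ⇒  Var(R_m) = 287.5750 / 6 = 47.9292
β = Cov / Var(R_m) = 68.5225 / 47.9292 = 1.4297
E(R) = R_f + β × MRP = 2.57% + 1.4297 × 5.30% = 10.15%

10.15%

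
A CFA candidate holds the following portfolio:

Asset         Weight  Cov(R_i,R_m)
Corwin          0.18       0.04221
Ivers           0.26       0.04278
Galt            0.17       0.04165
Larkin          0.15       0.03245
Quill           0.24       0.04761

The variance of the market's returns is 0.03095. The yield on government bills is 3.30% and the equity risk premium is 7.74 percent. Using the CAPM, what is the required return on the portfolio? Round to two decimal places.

13.83%

β_Corwin = 0.04221 / 0.03095 = 1.3638
β_Ivers = 0.04278 / 0.03095 = 1.3822
β_Galt = 0.04165 / 0.03095 = 1.3457
β_Larkin = 0.03245 / 0.03095 = 1.0485
β_Quill = 0.04761 / 0.03095 = 1.5383
β_P = Σ w_i β_i = 0.18×1.3638 + 0.26×1.3822 + 0.17×1.3457 + 0.15×1.0485 + 0.24×1.5383 = 1.3601
E(R_P) = R_f + β_P × MRP = 3.30% + 1.3601 × 7.74% = 13.83%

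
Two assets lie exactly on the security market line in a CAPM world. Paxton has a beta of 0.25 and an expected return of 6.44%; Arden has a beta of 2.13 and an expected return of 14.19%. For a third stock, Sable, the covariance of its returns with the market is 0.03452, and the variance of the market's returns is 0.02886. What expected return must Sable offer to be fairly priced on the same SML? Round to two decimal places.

MRP = (14.19% − 6.44%) / (2.13 − 0.25) = 4.1223%
R_f = 6.44% − 0.25 × 4.1223% = 5.4094%
β_Sable = Cov / Var(R_m) = 0.03452 / 0.02886 = 1.1961
E(R_Sable) = R_f + β × MRP = 5.4094% + 1.1961 × 4.1223% = 10.34%

10.34%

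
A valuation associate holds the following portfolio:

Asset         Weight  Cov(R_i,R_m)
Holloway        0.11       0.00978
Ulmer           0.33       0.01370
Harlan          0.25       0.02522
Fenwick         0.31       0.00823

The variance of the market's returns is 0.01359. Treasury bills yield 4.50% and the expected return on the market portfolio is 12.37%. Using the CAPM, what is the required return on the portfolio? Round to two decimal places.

12.87%

β_Holloway = 0.00978 / 0.01359 = 0.7196
β_Ulmer = 0.01370 / 0.01359 = 1.0081
β_Harlan = 0.02522 / 0.01359 = 1.8558
β_Fenwick = 0.00823 / 0.01359 = 0.6056
β_P = Σ w_i β_i = 0.11×0.7196 + 0.33×1.0081 + 0.25×1.8558 + 0.31×0.6056 = 1.0635
MRP = 12.37% − 4.50% = 7.87%
E(R_P) = R_f + β_P × MRP = 4.50% + 1.0635 × 7.87% = 12.87%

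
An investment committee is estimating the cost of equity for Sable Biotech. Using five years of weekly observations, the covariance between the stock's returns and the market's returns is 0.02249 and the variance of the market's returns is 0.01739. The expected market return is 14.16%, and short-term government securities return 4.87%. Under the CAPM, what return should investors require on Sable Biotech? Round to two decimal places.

β = Cov(R_i, R_m) / Var(R_m) = 0.02249 / 0.01739 = 1.2933
MRP = 14.16% − 4.87% = 9.29%
E(R) = R_f + β × MRP = 4.87% + 1.2933 × 9.29% = 16.88%

16.88%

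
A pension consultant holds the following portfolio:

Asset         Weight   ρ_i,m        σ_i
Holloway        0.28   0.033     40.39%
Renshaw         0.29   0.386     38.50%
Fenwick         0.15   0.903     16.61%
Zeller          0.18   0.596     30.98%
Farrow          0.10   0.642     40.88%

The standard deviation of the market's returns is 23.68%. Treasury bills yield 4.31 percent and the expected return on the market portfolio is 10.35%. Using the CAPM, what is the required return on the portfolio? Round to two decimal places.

7.60%

β_Holloway = 0.033 × 40.39% / 23.68% = 0.0563
β_Renshaw = 0.386 × 38.50% / 23.68% = 0.6276
β_Fenwick = 0.903 × 16.61% / 23.68% = 0.6334
β_Zeller = 0.596 × 30.98% / 23.68% = 0.7797
β_Farrow = 0.642 × 40.88% / 23.68% = 1.1083
β_P = Σ w_i β_i = 0.28×0.0563 + 0.29×0.6276 + 0.15×0.6334 + 0.18×0.7797 + 0.10×1.1083 = 0.5440
MRP = 10.35% − 4.31% = 6.04%
E(R_P) = R_f + β_P × MRP = 4.31% + 0.5440 × 6.04% = 7.60%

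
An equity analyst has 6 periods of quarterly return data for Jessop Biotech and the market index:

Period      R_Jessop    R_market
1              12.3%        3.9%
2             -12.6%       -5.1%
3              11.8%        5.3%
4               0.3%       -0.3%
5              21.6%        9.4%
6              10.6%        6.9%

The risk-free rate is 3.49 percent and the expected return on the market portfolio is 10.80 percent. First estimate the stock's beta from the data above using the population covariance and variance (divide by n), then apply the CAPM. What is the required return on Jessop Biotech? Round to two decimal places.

Mean R_i = (12.3 − 12.6 + 11.8 + 0.3 + 21.6 + 10.6) / 6 = 7.3333%
Mean R_m = (3.9 − 5.1 + 5.3 − 0.3 + 9.4 + 6.9) / 6 = 3.3500%
Σ(R_i − R̄_i)(R_m − R̄_m) = 303.4600  ⇒  Cov = 303.4600 / 6 = 50.5767
Σ(R_m − R̄_m)² = 138.0350  ⇒  Var(R_m) = 138.0350 / 6 = 23.0058
β = Cov / Var(R_m) = 50.5767 / 23.0058 = 2.1984
MRP = 10.80% − 3.49% = 7.31%
E(R) = R_f + β × MRP = 3.49% + 2.1984 × 7.31% = 19.56%

19.56%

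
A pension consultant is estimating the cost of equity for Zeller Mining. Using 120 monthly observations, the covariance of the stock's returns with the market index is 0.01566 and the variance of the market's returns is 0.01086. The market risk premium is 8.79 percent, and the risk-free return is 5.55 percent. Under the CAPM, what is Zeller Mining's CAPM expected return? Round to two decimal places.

β = Cov(R_i, R_m) / Var(R_m) = 0.01566 / 0.01086 = 1.4420
E(R) = R_f + β × MRP = 5.55% + 1.4420 × 8.79% = 18.23%

18.23%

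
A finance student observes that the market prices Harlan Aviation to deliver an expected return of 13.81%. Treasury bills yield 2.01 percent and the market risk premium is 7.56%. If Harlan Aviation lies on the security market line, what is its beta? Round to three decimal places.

1.561

β = (E(R) − R_f) / MRP = (13.81% − 2.01%) / 7.56% = 11.80% / 7.56% = 1.561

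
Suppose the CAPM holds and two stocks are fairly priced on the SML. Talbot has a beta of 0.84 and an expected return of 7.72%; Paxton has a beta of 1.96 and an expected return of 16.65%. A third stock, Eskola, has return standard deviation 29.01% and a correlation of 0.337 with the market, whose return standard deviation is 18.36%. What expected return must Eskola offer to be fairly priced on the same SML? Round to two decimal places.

5.27%

MRP = (16.65% − 7.72%) / (1.96 − 0.84) = 7.9732%
R_f = 7.72% − 0.84 × 7.9732% = 1.0225%
β_Eskola = ρ·σ_i/σ_m = 0.337 × 29.01 / 18.36 = 0.5325
E(R_Eskola) = R_f + β × MRP = 1.0225% + 0.5325 × 7.9732% = 5.27%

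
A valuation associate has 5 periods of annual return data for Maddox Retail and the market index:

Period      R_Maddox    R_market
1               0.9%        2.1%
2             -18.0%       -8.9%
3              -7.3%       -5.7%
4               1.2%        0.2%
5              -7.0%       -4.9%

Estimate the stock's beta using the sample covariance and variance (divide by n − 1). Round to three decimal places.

Mean R_i = (0.9 − 18.0 − 7.3 + 1.2 − 7.0) / 5 = -6.0400%
Mean R_m = (2.1 − 8.9 − 5.7 + 0.2 − 4.9) / 5 = -3.4400%
Σ(R_i − R̄_i)(R_m − R̄_m) = 134.3520  ⇒  Cov = 134.3520 / 4 = 33.5880
Σ(R_m − R̄_m)² = 80.9920  ⇒  Var(R_m) = 80.9920 / 4 = 20.2480
β = Cov / Var(R_m) = 33.5880 / 20.2480 = 1.6588

1.659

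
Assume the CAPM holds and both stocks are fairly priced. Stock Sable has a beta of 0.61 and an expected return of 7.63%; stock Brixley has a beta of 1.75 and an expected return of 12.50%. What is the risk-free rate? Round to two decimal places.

5.02%

Both satisfy E(R) = R_f + β·MRP, so the slope of the SML is
MRP = (12.50% − 7.63%) / (1.75 − 0.61) = 4.87% / 1.14 = 4.2719%
R_f = E(R_Sable) − β_Sable·MRP = 7.63% − 0.61 × 4.2719% = 5.0241%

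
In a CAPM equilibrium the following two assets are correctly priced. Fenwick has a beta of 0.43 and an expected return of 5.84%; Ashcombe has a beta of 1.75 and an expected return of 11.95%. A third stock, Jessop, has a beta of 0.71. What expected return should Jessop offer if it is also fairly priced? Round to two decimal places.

MRP (SML slope) = (11.95% − 5.84%) / (1.75 − 0.43) = 6.11% / 1.32 = 4.6288%
R_f (intercept) = 5.84% − 0.43 × 4.6288% = 3.8496%
E(R_Jessop) = R_f + β × MRP = 3.8496% + 0.71 × 4.6288% = 7.14%

7.14%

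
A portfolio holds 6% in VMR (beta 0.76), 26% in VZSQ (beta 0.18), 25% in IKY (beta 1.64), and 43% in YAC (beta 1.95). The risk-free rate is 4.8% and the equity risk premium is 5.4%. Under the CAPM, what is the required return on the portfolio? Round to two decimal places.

β_P = Σ w_i β_i = 0.06×0.76 + 0.26×0.18 + 0.25×1.64 + 0.43×1.95 = 1.3409
E(R_P) = R_f + β_P × MRP = 4.8% + 1.3409 × 5.4% = 12.04%

12.04%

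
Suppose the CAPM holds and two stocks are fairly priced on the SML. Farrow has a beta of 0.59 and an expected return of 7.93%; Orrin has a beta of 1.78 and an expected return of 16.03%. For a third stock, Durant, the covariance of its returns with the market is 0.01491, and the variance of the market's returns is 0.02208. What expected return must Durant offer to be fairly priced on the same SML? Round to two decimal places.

MRP = (16.03% − 7.93%) / (1.78 − 0.59) = 6.8067%
R_f = 7.93% − 0.59 × 6.8067% = 3.9140%
β_Durant = Cov / Var(R_m) = 0.01491 / 0.02208 = 0.6753
E(R_Durant) = R_f + β × MRP = 3.9140% + 0.6753 × 6.8067% = 8.51%

8.51%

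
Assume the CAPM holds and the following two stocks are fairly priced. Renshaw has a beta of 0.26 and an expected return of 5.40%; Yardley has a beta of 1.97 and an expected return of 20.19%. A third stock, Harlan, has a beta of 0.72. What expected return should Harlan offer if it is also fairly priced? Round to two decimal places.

9.38%

MRP (SML slope) = (20.19% − 5.40%) / (1.97 − 0.26) = 14.79% / 1.71 = 8.6491%
R_f (intercept) = 5.40% − 0.26 × 8.6491% = 3.1512%
E(R_Harlan) = R_f + β × MRP = 3.1512% + 0.72 × 8.6491% = 9.38%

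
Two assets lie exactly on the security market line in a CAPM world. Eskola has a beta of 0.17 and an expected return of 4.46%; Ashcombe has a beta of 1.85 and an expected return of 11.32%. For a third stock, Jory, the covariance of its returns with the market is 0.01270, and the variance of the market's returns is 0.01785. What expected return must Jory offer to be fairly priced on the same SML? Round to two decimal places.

MRP = (11.32% − 4.46%) / (1.85 − 0.17) = 4.0833%
R_f = 4.46% − 0.17 × 4.0833% = 3.7658%
β_Jory = Cov / Var(R_m) = 0.01270 / 0.01785 = 0.7115
E(R_Jory) = R_f + β × MRP = 3.7658% + 0.7115 × 4.0833% = 6.67%

6.67%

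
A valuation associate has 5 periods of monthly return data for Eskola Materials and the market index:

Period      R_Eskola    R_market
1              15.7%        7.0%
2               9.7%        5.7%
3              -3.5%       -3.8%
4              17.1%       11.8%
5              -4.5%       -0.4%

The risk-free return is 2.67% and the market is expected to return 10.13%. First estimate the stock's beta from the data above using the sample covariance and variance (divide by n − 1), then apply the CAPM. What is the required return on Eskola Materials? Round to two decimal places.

Mean R_i = (15.7 + 9.7 − 3.5 + 17.1 − 4.5) / 5 = 6.9000%
Mean R_m = (7.0 + 5.7 − 3.8 + 11.8 − 0.4) / 5 = 4.0600%
Σ(R_i − R̄_i)(R_m − R̄_m) = 242.0000  ⇒  Cov = 242.0000 / 4 = 60.5000
Σ(R_m − R̄_m)² = 152.9120  ⇒  Var(R_m) = 152.9120 / 4 = 38.2280
β = Cov / Var(R_m) = 60.5000 / 38.2280 = 1.5826
MRP = 10.13% − 2.67% = 7.46%
E(R) = R_f + β × MRP = 2.67% + 1.5826 × 7.46% = 14.48%

14.48%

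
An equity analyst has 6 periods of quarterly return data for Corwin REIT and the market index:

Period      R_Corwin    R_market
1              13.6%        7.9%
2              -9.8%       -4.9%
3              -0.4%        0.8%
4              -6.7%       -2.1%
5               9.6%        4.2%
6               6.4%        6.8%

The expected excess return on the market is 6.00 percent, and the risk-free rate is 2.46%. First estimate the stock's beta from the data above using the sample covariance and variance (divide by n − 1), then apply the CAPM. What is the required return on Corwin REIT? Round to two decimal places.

13.02%

Mean R_i = (13.6 − 9.8 − 0.4 − 6.7 + 9.6 + 6.4) / 6 = 2.1167%
Mean R_m = (7.9 − 4.9 + 0.8 − 2.1 + 4.2 + 6.8) / 6 = 2.1167%
Σ(R_i − R̄_i)(R_m − R̄_m) = 226.1683  ⇒  Cov = 226.1683 / 5 = 45.2337
Σ(R_m − R̄_m)² = 128.4683  ⇒  Var(R_m) = 128.4683 / 5 = 25.6937
β = Cov / Var(R_m) = 45.2337 / 25.6937 = 1.7605
E(R) = R_f + β × MRP = 2.46% + 1.7605 × 6.00% = 13.02%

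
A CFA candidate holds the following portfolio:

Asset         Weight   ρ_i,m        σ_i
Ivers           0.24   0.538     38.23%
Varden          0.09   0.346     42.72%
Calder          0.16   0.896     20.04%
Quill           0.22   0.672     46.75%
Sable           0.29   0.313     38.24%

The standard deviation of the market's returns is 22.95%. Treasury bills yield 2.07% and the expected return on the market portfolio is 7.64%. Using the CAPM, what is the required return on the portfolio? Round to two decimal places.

β_Ivers = 0.538 × 38.23% / 22.95% = 0.8962
β_Varden = 0.346 × 42.72% / 22.95% = 0.6441
β_Calder = 0.896 × 20.04% / 22.95% = 0.7824
β_Quill = 0.672 × 46.75% / 22.95% = 1.3689
β_Sable = 0.313 × 38.24% / 22.95% = 0.5215
β_P = Σ w_i β_i = 0.24×0.8962 + 0.09×0.6441 + 0.16×0.7824 + 0.22×1.3689 + 0.29×0.5215 = 0.8506
MRP = 7.64% − 2.07% = 5.57%
E(R_P) = R_f + β_P × MRP = 2.07% + 0.8506 × 5.57% = 6.81%

6.81%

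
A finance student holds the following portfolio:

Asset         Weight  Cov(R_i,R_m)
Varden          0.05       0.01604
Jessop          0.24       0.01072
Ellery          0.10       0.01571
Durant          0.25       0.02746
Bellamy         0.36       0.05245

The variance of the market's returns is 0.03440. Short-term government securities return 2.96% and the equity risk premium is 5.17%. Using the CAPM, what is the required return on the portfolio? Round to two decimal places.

β_Varden = 0.01604 / 0.03440 = 0.4663
β_Jessop = 0.01072 / 0.03440 = 0.3116
β_Ellery = 0.01571 / 0.03440 = 0.4567
β_Durant = 0.02746 / 0.03440 = 0.7983
β_Bellamy = 0.05245 / 0.03440 = 1.5247
β_P = Σ w_i β_i = 0.05×0.4663 + 0.24×0.3116 + 0.10×0.4567 + 0.25×0.7983 + 0.36×1.5247 = 0.8922
E(R_P) = R_f + β_P × MRP = 2.96% + 0.8922 × 5.17% = 7.57%

7.57%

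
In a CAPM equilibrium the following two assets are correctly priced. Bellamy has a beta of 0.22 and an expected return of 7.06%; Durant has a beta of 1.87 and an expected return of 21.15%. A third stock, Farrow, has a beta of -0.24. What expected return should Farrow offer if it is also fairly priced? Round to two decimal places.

MRP (SML slope) = (21.15% − 7.06%) / (1.87 − 0.22) = 14.09% / 1.65 = 8.5394%
R_f (intercept) = 7.06% − 0.22 × 8.5394% = 5.1813%
E(R_Farrow) = R_f + β × MRP = 5.1813% + -0.24 × 8.5394% = 3.13%

3.13%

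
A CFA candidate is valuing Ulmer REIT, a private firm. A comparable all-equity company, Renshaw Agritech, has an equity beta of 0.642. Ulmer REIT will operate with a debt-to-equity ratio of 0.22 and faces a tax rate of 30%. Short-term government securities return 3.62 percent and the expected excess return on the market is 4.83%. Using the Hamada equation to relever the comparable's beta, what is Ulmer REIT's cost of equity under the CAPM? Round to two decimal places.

β_L = β_U × [1 + (1 − t)(D/E)] = 0.642 × [1 + (1 − 0.30) × 0.22]
    = 0.642 × [1 + 0.70 × 0.22] = 0.642 × 1.1540 = 0.7409
E(R) = R_f + β_L × MRP = 3.62% + 0.7409 × 4.83% = 7.20%

7.20%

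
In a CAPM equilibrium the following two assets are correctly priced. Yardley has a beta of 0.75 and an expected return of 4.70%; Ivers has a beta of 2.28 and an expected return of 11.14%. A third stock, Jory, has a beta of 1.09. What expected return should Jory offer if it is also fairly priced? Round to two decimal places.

6.13%

MRP (SML slope) = (11.14% − 4.70%) / (2.28 − 0.75) = 6.44% / 1.53 = 4.2092%
R_f (intercept) = 4.70% − 0.75 × 4.2092% = 1.5431%
E(R_Jory) = R_f + β × MRP = 1.5431% + 1.09 × 4.2092% = 6.13%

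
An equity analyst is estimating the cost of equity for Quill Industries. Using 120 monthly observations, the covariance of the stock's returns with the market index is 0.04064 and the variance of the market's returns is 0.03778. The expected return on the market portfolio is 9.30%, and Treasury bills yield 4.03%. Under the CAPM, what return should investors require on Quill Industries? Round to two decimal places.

9.70%

β = Cov(R_i, R_m) / Var(R_m) = 0.04064 / 0.03778 = 1.0757
MRP = 9.30% − 4.03% = 5.27%
E(R) = R_f + β × MRP = 4.03% + 1.0757 × 5.27% = 9.70%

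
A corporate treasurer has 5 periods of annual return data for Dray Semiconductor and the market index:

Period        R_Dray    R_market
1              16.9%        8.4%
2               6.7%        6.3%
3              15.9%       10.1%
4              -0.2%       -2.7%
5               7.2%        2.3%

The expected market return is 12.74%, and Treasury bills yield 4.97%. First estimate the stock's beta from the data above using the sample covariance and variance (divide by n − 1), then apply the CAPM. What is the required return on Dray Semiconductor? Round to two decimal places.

14.88%

Mean R_i = (16.9 + 6.7 + 15.9 − 0.2 + 7.2) / 5 = 9.3000%
Mean R_m = (8.4 + 6.3 + 10.1 − 2.7 + 2.3) / 5 = 4.8800%
Σ(R_i − R̄_i)(R_m − R̄_m) = 134.9400  ⇒  Cov = 134.9400 / 4 = 33.7350
Σ(R_m − R̄_m)² = 105.7680  ⇒  Var(R_m) = 105.7680 / 4 = 26.4420
β = Cov / Var(R_m) = 33.7350 / 26.4420 = 1.2758
MRP = 12.74% − 4.97% = 7.77%
E(R) = R_f + β × MRP = 4.97% + 1.2758 × 7.77% = 14.88%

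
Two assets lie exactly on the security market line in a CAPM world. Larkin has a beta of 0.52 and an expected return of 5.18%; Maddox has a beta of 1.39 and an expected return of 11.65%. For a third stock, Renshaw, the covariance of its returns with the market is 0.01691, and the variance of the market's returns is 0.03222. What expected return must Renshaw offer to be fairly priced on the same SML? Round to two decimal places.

5.22%

MRP = (11.65% − 5.18%) / (1.39 − 0.52) = 7.4368%
R_f = 5.18% − 0.52 × 7.4368% = 1.3129%
β_Renshaw = Cov / Var(R_m) = 0.01691 / 0.03222 = 0.5248
E(R_Renshaw) = R_f + β × MRP = 1.3129% + 0.5248 × 7.4368% = 5.22%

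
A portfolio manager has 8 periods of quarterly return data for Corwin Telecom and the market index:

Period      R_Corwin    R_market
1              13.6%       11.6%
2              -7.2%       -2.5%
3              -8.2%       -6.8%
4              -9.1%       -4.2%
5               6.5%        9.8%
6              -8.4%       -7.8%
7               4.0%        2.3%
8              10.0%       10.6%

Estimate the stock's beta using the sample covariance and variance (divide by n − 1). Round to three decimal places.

Mean R_i = (13.6 − 7.2 − 8.2 − 9.1 + 6.5 − 8.4 + 4.0 + 10.0) / 8 = 0.1500%
Mean R_m = (11.6 − 2.5 − 6.8 − 4.2 + 9.8 − 7.8 + 2.3 + 10.6) / 8 = 1.6250%
Σ(R_i − R̄_i)(R_m − R̄_m) = 512.2100  ⇒  Cov = 512.2100 / 7 = 73.1729
Σ(R_m − R̄_m)² = 458.0950  ⇒  Var(R_m) = 458.0950 / 7 = 65.4421
β = Cov / Var(R_m) = 73.1729 / 65.4421 = 1.1181

1.118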